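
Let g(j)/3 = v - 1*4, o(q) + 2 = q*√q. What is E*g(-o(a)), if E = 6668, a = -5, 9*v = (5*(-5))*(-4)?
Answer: 426752/3 ≈ 1.4225e+5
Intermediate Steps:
v = 100/9 (v = ((5*(-5))*(-4))/9 = (-25*(-4))/9 = (⅑)*100 = 100/9 ≈ 11.111)
o(q) = -2 + q^(3/2) (o(q) = -2 + q*√q = -2 + q^(3/2))
g(j) = 64/3 (g(j) = 3*(100/9 - 1*4) = 3*(100/9 - 4) = 3*(64/9) = 64/3)
E*g(-o(a)) = 6668*(64/3) = 426752/3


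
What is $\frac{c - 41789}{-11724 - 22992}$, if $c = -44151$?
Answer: $\frac{21485}{8679} \approx 2.4755$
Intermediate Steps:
$\frac{c - 41789}{-11724 - 22992} = \frac{-44151 - 41789}{-11724 - 22992} = - \frac{85940}{-34716} = \left(-85940\right) \left(- \frac{1}{34716}\right) = \frac{21485}{8679}$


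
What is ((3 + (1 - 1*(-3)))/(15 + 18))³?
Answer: 343/35937 ≈ 0.0095445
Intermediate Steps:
((3 + (1 - 1*(-3)))/(15 + 18))³ = ((3 + (1 + 3))/33)³ = ((3 + 4)*(1/33))³ = (7*(1/33))³ = (7/33)³ = 343/35937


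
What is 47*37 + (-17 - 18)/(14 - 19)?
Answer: 1746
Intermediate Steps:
47*37 + (-17 - 18)/(14 - 19) = 1739 - 35/(-5) = 1739 - 35*(-⅕) = 1739 + 7 = 1746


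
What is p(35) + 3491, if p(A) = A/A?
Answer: 3492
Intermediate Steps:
p(A) = 1
p(35) + 3491 = 1 + 3491 = 3492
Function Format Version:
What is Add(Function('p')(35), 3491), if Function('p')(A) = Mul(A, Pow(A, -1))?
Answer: 3492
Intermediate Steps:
Function('p')(A) = 1
Add(Function('p')(35), 3491) = Add(1, 3491) = 3492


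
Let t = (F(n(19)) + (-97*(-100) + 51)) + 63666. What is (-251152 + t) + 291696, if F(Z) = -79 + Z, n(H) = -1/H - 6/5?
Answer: 10818671/95 ≈ 1.1388e+5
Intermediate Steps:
n(H) = -6/5 - 1/H (n(H) = -1/H - 6*⅕ = -1/H - 6/5 = -6/5 - 1/H)
t = 6966991/95 (t = ((-79 + (-6/5 - 1/19)) + (-97*(-100) + 51)) + 63666 = ((-79 + (-6/5 - 1*1/19)) + (9700 + 51)) + 63666 = ((-79 + (-6/5 - 1/19)) + 9751) + 63666 = ((-79 - 119/95) + 9751) + 63666 = (-7624/95 + 9751) + 63666 = 918721/95 + 63666 = 6966991/95 ≈ 73337.)
(-251152 + t) + 291696 = (-251152 + 6966991/95) + 291696 = -16892449/95 + 291696 = 10818671/95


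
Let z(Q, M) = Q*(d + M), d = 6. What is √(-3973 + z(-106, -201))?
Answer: √16697 ≈ 129.22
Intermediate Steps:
z(Q, M) = Q*(6 + M)
√(-3973 + z(-106, -201)) = √(-3973 - 106*(6 - 201)) = √(-3973 - 106*(-195)) = √(-3973 + 20670) = √16697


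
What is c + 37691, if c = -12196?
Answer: 25495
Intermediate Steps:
c + 37691 = -12196 + 37691 = 25495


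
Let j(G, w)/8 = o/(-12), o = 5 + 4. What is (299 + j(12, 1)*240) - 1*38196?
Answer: -39337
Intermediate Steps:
o = 9
j(G, w) = -6 (j(G, w) = 8*(9/(-12)) = 8*(9*(-1/12)) = 8*(-3/4) = -6)
(299 + j(12, 1)*240) - 1*38196 = (299 - 6*240) - 1*38196 = (299 - 1440) - 38196 = -1141 - 38196 = -39337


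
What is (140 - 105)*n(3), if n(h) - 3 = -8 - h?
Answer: -280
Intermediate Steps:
n(h) = -5 - h (n(h) = 3 + (-8 - h) = -5 - h)
(140 - 105)*n(3) = (140 - 105)*(-5 - 1*3) = 35*(-5 - 3) = 35*(-8) = -280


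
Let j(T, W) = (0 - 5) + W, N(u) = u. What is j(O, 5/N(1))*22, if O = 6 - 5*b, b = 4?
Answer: 0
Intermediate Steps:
O = -14 (O = 6 - 5*4 = 6 - 20 = -14)
j(T, W) = -5 + W
j(O, 5/N(1))*22 = (-5 + 5/1)*22 = (-5 + 5*1)*22 = (-5 + 5)*22 = 0*22 = 0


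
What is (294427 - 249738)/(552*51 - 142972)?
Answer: -44689/114820 ≈ -0.38921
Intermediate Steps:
(294427 - 249738)/(552*51 - 142972) = 44689/(28152 - 142972) = 44689/(-114820) = 44689*(-1/114820) = -44689/114820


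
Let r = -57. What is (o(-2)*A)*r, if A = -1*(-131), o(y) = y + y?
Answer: 29868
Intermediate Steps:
o(y) = 2*y
A = 131
(o(-2)*A)*r = ((2*(-2))*131)*(-57) = -4*131*(-57) = -524*(-57) = 29868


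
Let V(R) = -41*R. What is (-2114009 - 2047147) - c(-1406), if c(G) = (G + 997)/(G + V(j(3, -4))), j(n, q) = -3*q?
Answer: -7897874497/1898 ≈ -4.1612e+6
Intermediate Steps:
c(G) = (997 + G)/(-492 + G) (c(G) = (G + 997)/(G - (-123)*(-4)) = (997 + G)/(G - 41*12) = (997 + G)/(G - 492) = (997 + G)/(-492 + G))
(-2114009 - 2047147) - c(-1406) = (-2114009 - 2047147) - (997 - 1406)/(-492 - 1406) = -4161156 - (-409)/(-1898) = -4161156 - (-1)*(-409)/1898 = -4161156 - 1*409/1898 = -4161156 - 409/1898 = -7897874497/1898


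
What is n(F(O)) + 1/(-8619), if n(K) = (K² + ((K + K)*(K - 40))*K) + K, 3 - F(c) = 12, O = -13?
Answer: -67797055/8619 ≈ -7866.0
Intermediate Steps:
F(c) = -9 (F(c) = 3 - 1*12 = 3 - 12 = -9)
n(K) = K + K² + 2*K²*(-40 + K) (n(K) = (K² + ((2*K)*(-40 + K))*K) + K = (K² + (2*K*(-40 + K))*K) + K = (K² + 2*K²*(-40 + K)) + K = K + K² + 2*K²*(-40 + K))
n(F(O)) + 1/(-8619) = -9*(1 - 79*(-9) + 2*(-9)²) + 1/(-8619) = -9*(1 + 711 + 2*81) - 1/8619 = -9*(1 + 711 + 162) - 1/8619 = -9*874 - 1/8619 = -7866 - 1/8619 = -67797055/8619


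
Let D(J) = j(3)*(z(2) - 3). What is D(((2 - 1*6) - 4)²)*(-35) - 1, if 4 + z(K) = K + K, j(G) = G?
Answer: 314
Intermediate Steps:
z(K) = -4 + 2*K (z(K) = -4 + (K + K) = -4 + 2*K)
D(J) = -9 (D(J) = 3*((-4 + 2*2) - 3) = 3*((-4 + 4) - 3) = 3*(0 - 3) = 3*(-3) = -9)
D(((2 - 1*6) - 4)²)*(-35) - 1 = -9*(-35) - 1 = 315 - 1 = 314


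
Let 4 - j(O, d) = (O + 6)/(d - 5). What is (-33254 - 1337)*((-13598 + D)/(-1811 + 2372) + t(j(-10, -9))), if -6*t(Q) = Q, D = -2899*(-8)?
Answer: -2238971657/3927 ≈ -5.7015e+5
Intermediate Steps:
D = 23192
j(O, d) = 4 - (6 + O)/(-5 + d) (j(O, d) = 4 - (O + 6)/(d - 5) = 4 - (6 + O)/(-5 + d))
t(Q) = -Q/6
(-33254 - 1337)*((-13598 + D)/(-1811 + 2372) + t(j(-10, -9))) = (-33254 - 1337)*((-13598 + 23192)/(-1811 + 2372) - (-26 - 1*(-10) + 4*(-9))/(6*(-5 - 9))) = -34591*(9594/561 - (-26 + 10 - 36)/(6*(-14))) = -34591*(9594*(1/561) - (-1)*(-52)/84) = -34591*(3198/187 - ⅙*26/7) = -34591*(3198/187 - 13/21) = -34591*64727/3927 = -2238971657/3927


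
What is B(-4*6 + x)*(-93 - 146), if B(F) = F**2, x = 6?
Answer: -77436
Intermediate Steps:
B(-4*6 + x)*(-93 - 146) = (-4*6 + 6)**2*(-93 - 146) = (-24 + 6)**2*(-239) = (-18)**2*(-239) = 324*(-239) = -77436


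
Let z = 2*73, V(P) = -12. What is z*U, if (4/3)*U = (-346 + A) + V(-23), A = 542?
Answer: 20148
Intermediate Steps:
z = 146
U = 138 (U = 3*((-346 + 542) - 12)/4 = 3*(196 - 12)/4 = (¾)*184 = 138)
z*U = 146*138 = 20148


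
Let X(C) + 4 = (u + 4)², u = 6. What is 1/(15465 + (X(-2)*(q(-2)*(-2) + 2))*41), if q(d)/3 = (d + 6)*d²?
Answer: -1/354519 ≈ -2.8207e-6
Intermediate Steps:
q(d) = 3*d²*(6 + d) (q(d) = 3*((d + 6)*d²) = 3*((6 + d)*d²) = 3*(d²*(6 + d)) = 3*d²*(6 + d))
X(C) = 96 (X(C) = -4 + (6 + 4)² = -4 + 10² = -4 + 100 = 96)
1/(15465 + (X(-2)*(q(-2)*(-2) + 2))*41) = 1/(15465 + (96*((3*(-2)²*(6 - 2))*(-2) + 2))*41) = 1/(15465 + (96*((3*4*4)*(-2) + 2))*41) = 1/(15465 + (96*(48*(-2) + 2))*41) = 1/(15465 + (96*(-96 + 2))*41) = 1/(15465 + (96*(-94))*41) = 1/(15465 - 9024*41) = 1/(15465 - 369984) = 1/(-354519) = -1/354519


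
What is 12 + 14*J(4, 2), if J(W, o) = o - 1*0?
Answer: 40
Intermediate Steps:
J(W, o) = o (J(W, o) = o + 0 = o)
12 + 14*J(4, 2) = 12 + 14*2 = 12 + 28 = 40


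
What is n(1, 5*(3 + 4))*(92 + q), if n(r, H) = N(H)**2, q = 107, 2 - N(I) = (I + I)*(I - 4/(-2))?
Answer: 1332851056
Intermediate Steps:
N(I) = 2 - 2*I*(2 + I) (N(I) = 2 - (I + I)*(I - 4/(-2)) = 2 - 2*I*(I - 4*(-1/2)) = 2 - 2*I*(I + 2) = 2 - 2*I*(2 + I))
n(r, H) = (2 - 4*H - 2*H**2)**2
n(1, 5*(3 + 4))*(92 + q) = (4*(-1 + (5*(3 + 4))**2 + 2*(5*(3 + 4)))**2)*(92 + 107) = (4*(-1 + (5*7)**2 + 2*(5*7))**2)*199 = (4*(-1 + 35**2 + 2*35)**2)*199 = (4*(-1 + 1225 + 70)**2)*199 = (4*1294**2)*199 = (4*1674436)*199 = 6697744*199 = 1332851056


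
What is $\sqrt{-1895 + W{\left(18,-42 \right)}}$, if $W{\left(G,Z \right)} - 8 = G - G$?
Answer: $i \sqrt{1887} \approx 43.44 i$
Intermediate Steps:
$W{\left(G,Z \right)} = 8$ ($W{\left(G,Z \right)} = 8 + \left(G - G\right) = 8 + 0 = 8$)
$\sqrt{-1895 + W{\left(18,-42 \right)}} = \sqrt{-1895 + 8} = \sqrt{-1887} = i \sqrt{1887}$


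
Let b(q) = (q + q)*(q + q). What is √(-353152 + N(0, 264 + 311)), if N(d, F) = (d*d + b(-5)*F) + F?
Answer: I*√295077 ≈ 543.21*I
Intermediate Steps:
b(q) = 4*q² (b(q) = (2*q)*(2*q) = 4*q²)
N(d, F) = d² + 101*F (N(d, F) = (d*d + (4*(-5)²)*F) + F = (d² + (4*25)*F) + F = (d² + 100*F) + F = d² + 101*F)
√(-353152 + N(0, 264 + 311)) = √(-353152 + (0² + 101*(264 + 311))) = √(-353152 + (0 + 101*575)) = √(-353152 + (0 + 58075)) = √(-353152 + 58075) = √(-295077) = I*√295077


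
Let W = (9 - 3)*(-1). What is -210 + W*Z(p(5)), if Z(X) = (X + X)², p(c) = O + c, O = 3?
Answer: -1746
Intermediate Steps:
p(c) = 3 + c
Z(X) = 4*X² (Z(X) = (2*X)² = 4*X²)
W = -6 (W = 6*(-1) = -6)
-210 + W*Z(p(5)) = -210 - 24*(3 + 5)² = -210 - 24*8² = -210 - 24*64 = -210 - 6*256 = -210 - 1536 = -1746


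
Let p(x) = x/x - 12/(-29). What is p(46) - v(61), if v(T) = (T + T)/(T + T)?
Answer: 12/29 ≈ 0.41379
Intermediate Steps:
v(T) = 1 (v(T) = (2*T)/((2*T)) = (2*T)*(1/(2*T)) = 1)
p(x) = 41/29 (p(x) = 1 - 12*(-1/29) = 1 + 12/29 = 41/29)
p(46) - v(61) = 41/29 - 1*1 = 41/29 - 1 = 12/29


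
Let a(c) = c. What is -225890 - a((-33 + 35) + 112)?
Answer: -226004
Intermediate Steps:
-225890 - a((-33 + 35) + 112) = -225890 - ((-33 + 35) + 112) = -225890 - (2 + 112) = -225890 - 1*114 = -225890 - 114 = -226004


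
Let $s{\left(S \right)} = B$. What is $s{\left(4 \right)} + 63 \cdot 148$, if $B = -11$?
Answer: $9313$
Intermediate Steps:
$s{\left(S \right)} = -11$
$s{\left(4 \right)} + 63 \cdot 148 = -11 + 63 \cdot 148 = -11 + 9324 = 9313$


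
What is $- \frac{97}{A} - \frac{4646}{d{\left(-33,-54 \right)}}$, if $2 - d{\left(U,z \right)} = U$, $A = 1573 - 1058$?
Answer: $- \frac{479217}{3605} \approx -132.93$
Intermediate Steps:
$A = 515$
$d{\left(U,z \right)} = 2 - U$
$- \frac{97}{A} - \frac{4646}{d{\left(-33,-54 \right)}} = - \frac{97}{515} - \frac{4646}{2 - -33} = \left(-97\right) \frac{1}{515} - \frac{4646}{2 + 33} = - \frac{97}{515} - \frac{4646}{35} = - \frac{479217}{3605}$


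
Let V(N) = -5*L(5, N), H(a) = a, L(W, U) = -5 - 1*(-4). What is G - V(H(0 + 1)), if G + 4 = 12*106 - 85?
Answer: 1178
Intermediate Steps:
L(W, U) = -1 (L(W, U) = -5 + 4 = -1)
V(N) = 5 (V(N) = -5*(-1) = 5)
G = 1183 (G = -4 + (12*106 - 85) = -4 + (1272 - 85) = -4 + 1187 = 1183)
G - V(H(0 + 1)) = 1183 - 1*5 = 1183 - 5 = 1178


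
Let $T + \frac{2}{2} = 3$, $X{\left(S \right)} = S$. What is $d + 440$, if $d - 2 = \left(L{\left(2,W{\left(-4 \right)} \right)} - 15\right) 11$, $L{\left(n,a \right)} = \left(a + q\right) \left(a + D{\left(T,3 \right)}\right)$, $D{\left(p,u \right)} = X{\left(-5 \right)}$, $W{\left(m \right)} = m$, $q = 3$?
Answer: $376$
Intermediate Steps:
$T = 2$ ($T = -1 + 3 = 2$)
$D{\left(p,u \right)} = -5$
$L{\left(n,a \right)} = \left(-5 + a\right) \left(3 + a\right)$ ($L{\left(n,a \right)} = \left(a + 3\right) \left(a - 5\right) = \left(3 + a\right) \left(-5 + a\right) = \left(-5 + a\right) \left(3 + a\right)$)
$d = -64$ ($d = 2 + \left(\left(-15 + \left(-4\right)^{2} - -8\right) - 15\right) 11 = 2 + \left(\left(-15 + 16 + 8\right) - 15\right) 11 = 2 + \left(9 - 15\right) 11 = 2 - 66 = -64$)
$d + 440 = -64 + 440 = 376$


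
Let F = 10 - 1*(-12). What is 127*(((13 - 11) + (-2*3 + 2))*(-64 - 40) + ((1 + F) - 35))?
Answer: 24892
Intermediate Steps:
F = 22 (F = 10 + 12 = 22)
127*(((13 - 11) + (-2*3 + 2))*(-64 - 40) + ((1 + F) - 35)) = 127*(((13 - 11) + (-2*3 + 2))*(-64 - 40) + ((1 + 22) - 35)) = 127*((2 + (-6 + 2))*(-104) + (23 - 35)) = 127*((2 - 4)*(-104) - 12) = 127*(-2*(-104) - 12) = 127*(208 - 12) = 127*196 = 24892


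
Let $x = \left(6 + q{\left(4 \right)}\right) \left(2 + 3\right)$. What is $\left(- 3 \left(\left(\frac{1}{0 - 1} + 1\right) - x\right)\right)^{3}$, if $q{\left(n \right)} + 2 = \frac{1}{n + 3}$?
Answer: $\frac{82312875}{343} \approx 2.3998 \cdot 10^{5}$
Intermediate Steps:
$q{\left(n \right)} = -2 + \frac{1}{3 + n}$ ($q{\left(n \right)} = -2 + \frac{1}{n + 3} = -2 + \frac{1}{3 + n}$)
$x = \frac{145}{7}$ ($x = \left(6 + \frac{-5 - 8}{3 + 4}\right) \left(2 + 3\right) = \left(6 + \frac{-5 - 8}{7}\right) 5 = \left(6 + \frac{1}{7} \left(-13\right)\right) 5 = \left(6 - \frac{13}{7}\right) 5 = \frac{29}{7} \cdot 5 = \frac{145}{7} \approx 20.714$)
$\left(- 3 \left(\left(\frac{1}{0 - 1} + 1\right) - x\right)\right)^{3} = \left(- 3 \left(\left(\frac{1}{0 - 1} + 1\right) - \frac{145}{7}\right)\right)^{3} = \left(- 3 \left(\left(\frac{1}{-1} + 1\right) - \frac{145}{7}\right)\right)^{3} = \left(- 3 \left(\left(-1 + 1\right) - \frac{145}{7}\right)\right)^{3} = \left(- 3 \left(0 - \frac{145}{7}\right)\right)^{3} = \left(\left(-3\right) \left(- \frac{145}{7}\right)\right)^{3} = \left(\frac{435}{7}\right)^{3} = \frac{82312875}{343}$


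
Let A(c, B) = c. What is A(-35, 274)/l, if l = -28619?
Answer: 35/28619 ≈ 0.0012230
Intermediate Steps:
A(-35, 274)/l = -35/(-28619) = -35*(-1/28619) = 35/28619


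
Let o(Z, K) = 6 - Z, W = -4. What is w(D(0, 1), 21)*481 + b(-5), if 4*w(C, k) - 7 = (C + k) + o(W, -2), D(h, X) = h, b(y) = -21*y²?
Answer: 8089/2 ≈ 4044.5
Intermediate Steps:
w(C, k) = 17/4 + C/4 + k/4 (w(C, k) = 7/4 + ((C + k) + (6 - 1*(-4)))/4 = 7/4 + ((C + k) + (6 + 4))/4 = 7/4 + ((C + k) + 10)/4 = 7/4 + (10 + C + k)/4 = 7/4 + (5/2 + C/4 + k/4) = 17/4 + C/4 + k/4)
w(D(0, 1), 21)*481 + b(-5) = (17/4 + (¼)*0 + (¼)*21)*481 - 21*(-5)² = (17/4 + 0 + 21/4)*481 - 21*25 = (19/2)*481 - 525 = 9139/2 - 525 = 8089/2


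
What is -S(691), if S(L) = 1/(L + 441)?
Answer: -1/1132 ≈ -0.00088339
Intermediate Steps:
S(L) = 1/(441 + L)
-S(691) = -1/(441 + 691) = -1/1132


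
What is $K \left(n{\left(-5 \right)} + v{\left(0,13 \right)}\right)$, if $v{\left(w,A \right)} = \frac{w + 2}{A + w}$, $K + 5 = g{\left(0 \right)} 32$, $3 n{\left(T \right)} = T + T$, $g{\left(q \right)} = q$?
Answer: $\frac{620}{39} \approx 15.897$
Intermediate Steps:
$n{\left(T \right)} = \frac{2 T}{3}$ ($n{\left(T \right)} = \frac{T + T}{3} = \frac{2 T}{3}$)
$K = -5$ ($K = -5 + 0 \cdot 32 = -5 + 0 = -5$)
$v{\left(w,A \right)} = \frac{2 + w}{A + w}$
$K \left(n{\left(-5 \right)} + v{\left(0,13 \right)}\right) = - 5 \left(\frac{2}{3} \left(-5\right) + \frac{2 + 0}{13 + 0}\right) = - 5 \left(- \frac{10}{3} + \frac{1}{13} \cdot 2\right) = - 5 \left(- \frac{10}{3} + \frac{2}{13}\right) = \left(-5\right) \left(- \frac{124}{39}\right) = \frac{620}{39}$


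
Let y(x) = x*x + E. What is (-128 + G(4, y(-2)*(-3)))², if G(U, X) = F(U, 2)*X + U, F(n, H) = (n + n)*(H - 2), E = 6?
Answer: 15376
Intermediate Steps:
y(x) = 6 + x² (y(x) = x*x + 6 = x² + 6 = 6 + x²)
F(n, H) = 2*n*(-2 + H) (F(n, H) = (2*n)*(-2 + H) = 2*n*(-2 + H))
G(U, X) = U (G(U, X) = (2*U*(-2 + 2))*X + U = (2*U*0)*X + U = 0*X + U = 0 + U = U)
(-128 + G(4, y(-2)*(-3)))² = (-128 + 4)² = (-124)² = 15376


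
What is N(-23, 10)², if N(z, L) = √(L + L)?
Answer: 20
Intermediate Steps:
N(z, L) = √2*√L (N(z, L) = √(2*L) = √2*√L)
N(-23, 10)² = (√2*√10)² = (2*√5)² = 20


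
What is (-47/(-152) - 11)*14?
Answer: -11375/76 ≈ -149.67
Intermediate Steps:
(-47/(-152) - 11)*14 = (-47*(-1/152) - 11)*14 = (47/152 - 11)*14 = -1625/152*14 = -11375/76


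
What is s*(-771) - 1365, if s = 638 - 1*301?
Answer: -261192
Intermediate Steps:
s = 337 (s = 638 - 301 = 337)
s*(-771) - 1365 = 337*(-771) - 1365 = -259827 - 1365 = -261192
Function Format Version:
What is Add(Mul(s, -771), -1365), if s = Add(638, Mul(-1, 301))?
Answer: -261192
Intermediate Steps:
s = 337 (s = Add(638, -301) = 337)
Add(Mul(s, -771), -1365) = Add(Mul(337, -771), -1365) = Add(-259827, -1365) = -261192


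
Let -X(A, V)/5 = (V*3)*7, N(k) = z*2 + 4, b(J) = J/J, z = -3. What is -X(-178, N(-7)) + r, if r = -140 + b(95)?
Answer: -349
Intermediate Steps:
b(J) = 1
N(k) = -2 (N(k) = -3*2 + 4 = -6 + 4 = -2)
r = -139 (r = -140 + 1 = -139)
X(A, V) = -105*V (X(A, V) = -5*V*3*7 = -5*3*V*7 = -105*V)
-X(-178, N(-7)) + r = -(-105)*(-2) - 139 = -1*210 - 139 = -210 - 139 = -349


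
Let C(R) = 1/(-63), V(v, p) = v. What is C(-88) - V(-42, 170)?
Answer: 2645/63 ≈ 41.984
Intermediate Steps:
C(R) = -1/63
C(-88) - V(-42, 170) = -1/63 - 1*(-42) = -1/63 + 42 = 2645/63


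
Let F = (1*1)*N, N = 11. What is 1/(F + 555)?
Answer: 1/566 ≈ 0.0017668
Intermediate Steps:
F = 11 (F = (1*1)*11 = 1*11 = 11)
1/(F + 555) = 1/(11 + 555) = 1/566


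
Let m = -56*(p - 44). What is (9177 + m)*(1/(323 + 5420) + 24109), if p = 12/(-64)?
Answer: 1613243247182/5743 ≈ 2.8091e+8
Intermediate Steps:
p = -3/16 (p = 12*(-1/64) = -3/16 ≈ -0.18750)
m = 4949/2 (m = -56*(-3/16 - 44) = -56*(-707/16) = 4949/2 ≈ 2474.5)
(9177 + m)*(1/(323 + 5420) + 24109) = (9177 + 4949/2)*(1/(323 + 5420) + 24109) = 23303*(1/5743 + 24109)/2 = (23303/2)*(138457988/5743) = 1613243247182/5743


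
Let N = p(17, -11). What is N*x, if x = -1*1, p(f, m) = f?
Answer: -17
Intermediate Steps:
N = 17
x = -1
N*x = 17*(-1) = -17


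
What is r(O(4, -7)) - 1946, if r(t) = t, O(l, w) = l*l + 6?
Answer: -1924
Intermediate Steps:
O(l, w) = 6 + l² (O(l, w) = l² + 6 = 6 + l²)
r(O(4, -7)) - 1946 = (6 + 4²) - 1946 = (6 + 16) - 1946 = 22 - 1946 = -1924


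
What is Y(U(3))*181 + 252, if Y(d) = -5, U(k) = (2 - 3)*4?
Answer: -653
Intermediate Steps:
U(k) = -4 (U(k) = -1*4 = -4)
Y(U(3))*181 + 252 = -5*181 + 252 = -905 + 252 = -653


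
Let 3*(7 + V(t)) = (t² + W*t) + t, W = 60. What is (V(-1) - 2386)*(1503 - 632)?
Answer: -2101723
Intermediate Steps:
V(t) = -7 + t²/3 + 61*t/3 (V(t) = -7 + ((t² + 60*t) + t)/3 = -7 + (t² + 61*t)/3 = -7 + (t²/3 + 61*t/3) = -7 + t²/3 + 61*t/3)
(V(-1) - 2386)*(1503 - 632) = ((-7 + (⅓)*(-1)² + (61/3)*(-1)) - 2386)*(1503 - 632) = ((-7 + (⅓)*1 - 61/3) - 2386)*871 = ((-7 + ⅓ - 61/3) - 2386)*871 = (-27 - 2386)*871 = -2413*871 = -2101723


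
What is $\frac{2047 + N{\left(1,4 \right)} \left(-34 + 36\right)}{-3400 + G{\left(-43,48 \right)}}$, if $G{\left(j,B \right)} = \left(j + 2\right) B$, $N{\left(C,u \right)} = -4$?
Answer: $- \frac{2039}{5368} \approx -0.37984$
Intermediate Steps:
$G{\left(j,B \right)} = B \left(2 + j\right)$ ($G{\left(j,B \right)} = \left(2 + j\right) B = B \left(2 + j\right)$)
$\frac{2047 + N{\left(1,4 \right)} \left(-34 + 36\right)}{-3400 + G{\left(-43,48 \right)}} = \frac{2047 - 4 \left(-34 + 36\right)}{-3400 + 48 \left(2 - 43\right)} = \frac{2047 - 8}{-3400 + 48 \left(-41\right)} = \frac{2047 - 8}{-3400 - 1968} = \frac{2039}{-5368} = 2039 \left(- \frac{1}{5368}\right) = - \frac{2039}{5368}$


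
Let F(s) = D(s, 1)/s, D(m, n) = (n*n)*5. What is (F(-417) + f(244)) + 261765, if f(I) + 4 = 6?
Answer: 109156834/417 ≈ 2.6177e+5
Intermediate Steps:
D(m, n) = 5*n² (D(m, n) = n²*5 = 5*n²)
f(I) = 2 (f(I) = -4 + 6 = 2)
F(s) = 5/s (F(s) = (5*1²)/s = (5*1)/s = 5/s)
(F(-417) + f(244)) + 261765 = (5/(-417) + 2) + 261765 = (5*(-1/417) + 2) + 261765 = (-5/417 + 2) + 261765 = 829/417 + 261765 = 109156834/417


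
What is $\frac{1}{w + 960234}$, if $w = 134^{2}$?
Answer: $\frac{1}{978190} \approx 1.0223 \cdot 10^{-6}$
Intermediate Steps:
$w = 17956$
$\frac{1}{w + 960234} = \frac{1}{17956 + 960234} = \frac{1}{978190}$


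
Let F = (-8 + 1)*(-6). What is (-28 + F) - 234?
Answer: -220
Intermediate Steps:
F = 42 (F = -7*(-6) = 42)
(-28 + F) - 234 = (-28 + 42) - 234 = 14 - 234 = -220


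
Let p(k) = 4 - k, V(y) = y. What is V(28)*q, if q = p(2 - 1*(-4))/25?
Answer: -56/25 ≈ -2.2400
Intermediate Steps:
q = -2/25 (q = (4 - (2 - 1*(-4)))/25 = (4 - (2 + 4))*(1/25) = (4 - 1*6)*(1/25) = (4 - 6)*(1/25) = -2*1/25 = -2/25 ≈ -0.080000)
V(28)*q = 28*(-2/25) = -56/25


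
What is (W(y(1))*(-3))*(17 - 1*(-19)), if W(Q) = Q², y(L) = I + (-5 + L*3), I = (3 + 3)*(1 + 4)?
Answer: -84672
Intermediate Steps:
I = 30 (I = 6*5 = 30)
y(L) = 25 + 3*L (y(L) = 30 + (-5 + L*3) = 30 + (-5 + 3*L) = 25 + 3*L)
(W(y(1))*(-3))*(17 - 1*(-19)) = ((25 + 3*1)²*(-3))*(17 - 1*(-19)) = ((25 + 3)²*(-3))*(17 + 19) = (28²*(-3))*36 = (784*(-3))*36 = -2352*36 = -84672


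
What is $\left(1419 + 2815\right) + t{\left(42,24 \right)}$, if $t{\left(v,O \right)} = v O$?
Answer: $5242$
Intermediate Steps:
$t{\left(v,O \right)} = O v$
$\left(1419 + 2815\right) + t{\left(42,24 \right)} = \left(1419 + 2815\right) + 24 \cdot 42 = 4234 + 1008 = 5242$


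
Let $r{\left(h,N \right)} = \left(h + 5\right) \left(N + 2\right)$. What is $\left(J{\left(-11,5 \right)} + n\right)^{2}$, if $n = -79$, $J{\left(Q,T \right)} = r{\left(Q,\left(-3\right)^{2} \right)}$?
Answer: $21025$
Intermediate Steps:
$r{\left(h,N \right)} = \left(2 + N\right) \left(5 + h\right)$ ($r{\left(h,N \right)} = \left(5 + h\right) \left(2 + N\right) = \left(2 + N\right) \left(5 + h\right)$)
$J{\left(Q,T \right)} = 55 + 11 Q$ ($J{\left(Q,T \right)} = 10 + 2 Q + 5 \left(-3\right)^{2} + \left(-3\right)^{2} Q = 10 + 2 Q + 5 \cdot 9 + 9 Q = 10 + 2 Q + 45 + 9 Q = 55 + 11 Q$)
$\left(J{\left(-11,5 \right)} + n\right)^{2} = \left(\left(55 + 11 \left(-11\right)\right) - 79\right)^{2} = \left(\left(55 - 121\right) - 79\right)^{2} = \left(-66 - 79\right)^{2} = \left(-145\right)^{2} = 21025$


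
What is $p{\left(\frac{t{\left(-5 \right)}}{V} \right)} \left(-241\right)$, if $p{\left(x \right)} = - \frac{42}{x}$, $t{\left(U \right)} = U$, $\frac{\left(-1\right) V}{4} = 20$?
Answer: $161952$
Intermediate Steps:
$V = -80$ ($V = \left(-4\right) 20 = -80$)
$p{\left(\frac{t{\left(-5 \right)}}{V} \right)} \left(-241\right) = - \frac{42}{\left(-5\right) \frac{1}{-80}} \left(-241\right) = - \frac{42}{\left(-5\right) \left(- \frac{1}{80}\right)} \left(-241\right) = - 42 \frac{1}{\frac{1}{16}} \left(-241\right) = \left(-42\right) 16 \left(-241\right) = \left(-672\right) \left(-241\right) = 161952$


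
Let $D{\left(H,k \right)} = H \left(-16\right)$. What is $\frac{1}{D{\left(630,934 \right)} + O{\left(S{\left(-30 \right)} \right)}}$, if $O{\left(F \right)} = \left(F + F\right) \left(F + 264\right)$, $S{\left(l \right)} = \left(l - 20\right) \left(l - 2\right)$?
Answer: $\frac{1}{5954720} \approx 1.6793 \cdot 10^{-7}$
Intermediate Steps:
$S{\left(l \right)} = \left(-20 + l\right) \left(-2 + l\right)$
$D{\left(H,k \right)} = - 16 H$
$O{\left(F \right)} = 2 F \left(264 + F\right)$
$\frac{1}{D{\left(630,934 \right)} + O{\left(S{\left(-30 \right)} \right)}} = \frac{1}{\left(-16\right) 630 + 2 \left(40 + \left(-30\right)^{2} - -660\right) \left(264 + \left(40 + \left(-30\right)^{2} - -660\right)\right)} = \frac{1}{-10080 + 2 \left(40 + 900 + 660\right) \left(264 + \left(40 + 900 + 660\right)\right)} = \frac{1}{-10080 + 2 \cdot 1600 \left(264 + 1600\right)} = \frac{1}{-10080 + 2 \cdot 1600 \cdot 1864} = \frac{1}{-10080 + 5964800} = \frac{1}{5954720}$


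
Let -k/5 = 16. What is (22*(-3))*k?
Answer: 5280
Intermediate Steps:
k = -80 (k = -5*16 = -80)
(22*(-3))*k = (22*(-3))*(-80) = -66*(-80) = 5280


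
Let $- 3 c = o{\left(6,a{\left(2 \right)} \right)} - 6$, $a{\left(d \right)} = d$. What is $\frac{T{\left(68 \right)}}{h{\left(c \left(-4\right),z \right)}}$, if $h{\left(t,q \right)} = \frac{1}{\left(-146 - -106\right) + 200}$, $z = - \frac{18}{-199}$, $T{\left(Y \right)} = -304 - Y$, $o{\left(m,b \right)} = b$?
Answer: $-59520$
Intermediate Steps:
$c = \frac{4}{3}$ ($c = - \frac{2 - 6}{3} = \left(- \frac{1}{3}\right) \left(-4\right) = \frac{4}{3} \approx 1.3333$)
$z = \frac{18}{199}$ ($z = \left(-18\right) \left(- \frac{1}{199}\right) = \frac{18}{199} \approx 0.090452$)
$h{\left(t,q \right)} = \frac{1}{160}$ ($h{\left(t,q \right)} = \frac{1}{\left(-146 + 106\right) + 200} = \frac{1}{-40 + 200} = \frac{1}{160}$)
$\frac{T{\left(68 \right)}}{h{\left(c \left(-4\right),z \right)}} = \left(-304 - 68\right) \frac{1}{\frac{1}{160}} = \left(-304 - 68\right) 160 = \left(-372\right) 160 = -59520$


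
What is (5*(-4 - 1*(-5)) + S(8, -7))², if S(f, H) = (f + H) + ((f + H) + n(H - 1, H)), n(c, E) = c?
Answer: 1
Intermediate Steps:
S(f, H) = -1 + 2*f + 3*H (S(f, H) = (f + H) + ((f + H) + (H - 1)) = (H + f) + ((H + f) + (-1 + H)) = (H + f) + (-1 + f + 2*H) = -1 + 2*f + 3*H)
(5*(-4 - 1*(-5)) + S(8, -7))² = (5*(-4 - 1*(-5)) + (-1 + 2*8 + 3*(-7)))² = (5*(-4 + 5) + (-1 + 16 - 21))² = (5*1 - 6)² = (5 - 6)² = (-1)² = 1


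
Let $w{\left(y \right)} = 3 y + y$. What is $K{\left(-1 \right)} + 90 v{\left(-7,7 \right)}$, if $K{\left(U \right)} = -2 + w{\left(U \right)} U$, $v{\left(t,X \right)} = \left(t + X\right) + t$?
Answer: $-628$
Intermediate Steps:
$v{\left(t,X \right)} = X + 2 t$ ($v{\left(t,X \right)} = \left(X + t\right) + t = X + 2 t$)
$w{\left(y \right)} = 4 y$
$K{\left(U \right)} = -2 + 4 U^{2}$ ($K{\left(U \right)} = -2 + 4 U U = -2 + 4 U^{2}$)
$K{\left(-1 \right)} + 90 v{\left(-7,7 \right)} = \left(-2 + 4 \left(-1\right)^{2}\right) + 90 \left(7 + 2 \left(-7\right)\right) = \left(-2 + 4 \cdot 1\right) + 90 \left(7 - 14\right) = \left(-2 + 4\right) + 90 \left(-7\right) = 2 - 630 = -628$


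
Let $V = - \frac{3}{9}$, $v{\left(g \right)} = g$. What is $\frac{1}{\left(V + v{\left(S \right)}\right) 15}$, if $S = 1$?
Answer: $\frac{1}{10} \approx 0.1$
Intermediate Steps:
$V = - \frac{1}{3}$ ($V = \left(-3\right) \frac{1}{9} = - \frac{1}{3} \approx -0.33333$)
$\frac{1}{\left(V + v{\left(S \right)}\right) 15} = \frac{1}{\left(- \frac{1}{3} + 1\right) 15} = \frac{1}{\frac{2}{3} \cdot 15} = \frac{1}{10}$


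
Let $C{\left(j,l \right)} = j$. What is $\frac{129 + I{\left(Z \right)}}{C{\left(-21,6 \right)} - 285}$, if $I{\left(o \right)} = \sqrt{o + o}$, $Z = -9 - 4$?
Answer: $- \frac{43}{102} - \frac{i \sqrt{26}}{306} \approx -0.42157 - 0.016663 i$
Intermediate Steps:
$Z = -13$
$I{\left(o \right)} = \sqrt{2} \sqrt{o}$ ($I{\left(o \right)} = \sqrt{2 o} = \sqrt{2} \sqrt{o}$)
$\frac{129 + I{\left(Z \right)}}{C{\left(-21,6 \right)} - 285} = \frac{129 + \sqrt{2} \sqrt{-13}}{-21 - 285} = \frac{129 + \sqrt{2} i \sqrt{13}}{-306} = \left(129 + i \sqrt{26}\right) \left(- \frac{1}{306}\right) = - \frac{43}{102} - \frac{i \sqrt{26}}{306}$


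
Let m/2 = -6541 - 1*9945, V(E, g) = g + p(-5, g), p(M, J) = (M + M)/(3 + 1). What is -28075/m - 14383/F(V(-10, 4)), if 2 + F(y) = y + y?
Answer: -474208201/32972 ≈ -14382.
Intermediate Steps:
p(M, J) = M/2 (p(M, J) = (2*M)/4 = (2*M)*(¼) = M/2)
V(E, g) = -5/2 + g (V(E, g) = g + (½)*(-5) = g - 5/2 = -5/2 + g)
m = -32972 (m = 2*(-6541 - 1*9945) = 2*(-6541 - 9945) = 2*(-16486) = -32972)
F(y) = -2 + 2*y (F(y) = -2 + (y + y) = -2 + 2*y)
-28075/m - 14383/F(V(-10, 4)) = -28075/(-32972) - 14383/(-2 + 2*(-5/2 + 4)) = -28075*(-1/32972) - 14383/(-2 + 2*(3/2)) = 28075/32972 - 14383/(-2 + 3) = 28075/32972 - 14383/1 = 28075/32972 - 14383*1 = 28075/32972 - 14383 = -474208201/32972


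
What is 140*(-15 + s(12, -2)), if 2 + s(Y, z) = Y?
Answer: -700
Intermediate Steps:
s(Y, z) = -2 + Y
140*(-15 + s(12, -2)) = 140*(-15 + (-2 + 12)) = 140*(-15 + 10) = 140*(-5) = -700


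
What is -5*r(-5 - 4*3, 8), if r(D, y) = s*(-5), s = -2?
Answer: -50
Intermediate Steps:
r(D, y) = 10 (r(D, y) = -2*(-5) = 10)
-5*r(-5 - 4*3, 8) = -5*10 = -50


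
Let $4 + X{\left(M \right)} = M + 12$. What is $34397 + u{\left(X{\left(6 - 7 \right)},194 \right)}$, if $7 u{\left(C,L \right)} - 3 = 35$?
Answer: $\frac{240817}{7} \approx 34402.0$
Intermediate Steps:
$X{\left(M \right)} = 8 + M$ ($X{\left(M \right)} = -4 + \left(M + 12\right) = -4 + \left(12 + M\right) = 8 + M$)
$u{\left(C,L \right)} = \frac{38}{7}$ ($u{\left(C,L \right)} = \frac{3}{7} + \frac{1}{7} \cdot 35 = \frac{3}{7} + 5 = \frac{38}{7}$)
$34397 + u{\left(X{\left(6 - 7 \right)},194 \right)} = 34397 + \frac{38}{7} = \frac{240817}{7}$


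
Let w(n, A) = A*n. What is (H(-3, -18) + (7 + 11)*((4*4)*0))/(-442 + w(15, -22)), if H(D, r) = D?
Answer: 3/772 ≈ 0.0038860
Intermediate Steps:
(H(-3, -18) + (7 + 11)*((4*4)*0))/(-442 + w(15, -22)) = (-3 + (7 + 11)*((4*4)*0))/(-442 - 22*15) = (-3 + 18*(16*0))/(-442 - 330) = (-3 + 18*0)/(-772) = (-3 + 0)*(-1/772) = -3*(-1/772) = 3/772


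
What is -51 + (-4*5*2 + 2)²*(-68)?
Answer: -98243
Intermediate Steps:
-51 + (-4*5*2 + 2)²*(-68) = -51 + (-20*2 + 2)²*(-68) = -51 + (-40 + 2)²*(-68) = -51 + (-38)²*(-68) = -51 + 1444*(-68) = -51 - 98192 = -98243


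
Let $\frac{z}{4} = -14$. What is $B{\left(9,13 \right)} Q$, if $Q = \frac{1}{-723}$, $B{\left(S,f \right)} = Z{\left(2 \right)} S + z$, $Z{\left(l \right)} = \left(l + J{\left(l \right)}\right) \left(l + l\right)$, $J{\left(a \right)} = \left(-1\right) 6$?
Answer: $\frac{200}{723} \approx 0.27663$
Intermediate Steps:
$J{\left(a \right)} = -6$
$z = -56$ ($z = 4 \left(-14\right) = -56$)
$Z{\left(l \right)} = 2 l \left(-6 + l\right)$ ($Z{\left(l \right)} = \left(l - 6\right) \left(l + l\right) = \left(-6 + l\right) 2 l = 2 l \left(-6 + l\right)$)
$B{\left(S,f \right)} = -56 - 16 S$ ($B{\left(S,f \right)} = 2 \cdot 2 \left(-6 + 2\right) S - 56 = 2 \cdot 2 \left(-4\right) S - 56 = - 16 S - 56 = -56 - 16 S$)
$Q = - \frac{1}{723} \approx -0.0013831$
$B{\left(9,13 \right)} Q = \left(-56 - 144\right) \left(- \frac{1}{723}\right) = \left(-200\right) \left(- \frac{1}{723}\right) = \frac{200}{723}$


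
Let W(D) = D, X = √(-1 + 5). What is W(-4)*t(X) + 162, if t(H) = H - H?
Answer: 162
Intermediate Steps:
X = 2 (X = √4 = 2)
t(H) = 0
W(-4)*t(X) + 162 = -4*0 + 162 = 0 + 162 = 162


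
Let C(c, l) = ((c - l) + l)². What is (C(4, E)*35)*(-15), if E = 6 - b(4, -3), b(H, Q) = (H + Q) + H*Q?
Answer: -8400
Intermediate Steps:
b(H, Q) = H + Q + H*Q
E = 17 (E = 6 - (4 - 3 + 4*(-3)) = 6 - (4 - 3 - 12) = 6 - 1*(-11) = 6 + 11 = 17)
C(c, l) = c²
(C(4, E)*35)*(-15) = (4²*35)*(-15) = (16*35)*(-15) = 560*(-15) = -8400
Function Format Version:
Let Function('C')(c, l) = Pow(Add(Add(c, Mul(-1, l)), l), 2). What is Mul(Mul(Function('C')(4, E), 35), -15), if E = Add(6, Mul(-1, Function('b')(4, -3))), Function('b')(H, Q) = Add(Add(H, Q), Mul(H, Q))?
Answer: -8400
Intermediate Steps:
Function('b')(H, Q) = Add(H, Q, Mul(H, Q))
E = 17 (E = Add(6, Mul(-1, Add(4, -3, Mul(4, -3)))) = Add(6, Mul(-1, Add(4, -3, -12))) = Add(6, Mul(-1, -11)) = Add(6, 11) = 17)
Function('C')(c, l) = Pow(c, 2)
Mul(Mul(Function('C')(4, E), 35), -15) = Mul(Mul(Pow(4, 2), 35), -15) = Mul(Mul(16, 35), -15) = Mul(560, -15) = -8400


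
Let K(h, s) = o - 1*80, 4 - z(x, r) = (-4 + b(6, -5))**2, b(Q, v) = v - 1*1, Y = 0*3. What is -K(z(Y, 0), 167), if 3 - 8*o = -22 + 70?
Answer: 685/8 ≈ 85.625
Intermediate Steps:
Y = 0
b(Q, v) = -1 + v (b(Q, v) = v - 1 = -1 + v)
o = -45/8 (o = 3/8 - (-22 + 70)/8 = 3/8 - 1/8*48 = 3/8 - 6 = -45/8 ≈ -5.6250)
z(x, r) = -96 (z(x, r) = 4 - (-4 + (-1 - 5))**2 = 4 - (-4 - 6)**2 = 4 - 1*(-10)**2 = 4 - 1*100 = 4 - 100 = -96)
K(h, s) = -685/8 (K(h, s) = -45/8 - 1*80 = -45/8 - 80 = -685/8)
-K(z(Y, 0), 167) = -1*(-685/8) = 685/8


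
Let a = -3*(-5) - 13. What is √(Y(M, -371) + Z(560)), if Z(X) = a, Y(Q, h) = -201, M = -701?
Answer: I*√199 ≈ 14.107*I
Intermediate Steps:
a = 2 (a = 15 - 13 = 2)
Z(X) = 2
√(Y(M, -371) + Z(560)) = √(-201 + 2) = √(-199) = I*√199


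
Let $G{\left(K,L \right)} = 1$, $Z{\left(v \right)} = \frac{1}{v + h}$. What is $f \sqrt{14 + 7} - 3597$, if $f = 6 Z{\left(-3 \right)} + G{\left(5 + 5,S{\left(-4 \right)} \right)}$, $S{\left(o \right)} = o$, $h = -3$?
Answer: $-3597$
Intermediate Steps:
$Z{\left(v \right)} = \frac{1}{-3 + v}$ ($Z{\left(v \right)} = \frac{1}{v - 3} = \frac{1}{-3 + v}$)
$f = 0$ ($f = \frac{6}{-3 - 3} + 1 = \frac{6}{-6} + 1 = 6 \left(- \frac{1}{6}\right) + 1 = -1 + 1 = 0$)
$f \sqrt{14 + 7} - 3597 = 0 \sqrt{14 + 7} - 3597 = 0 \sqrt{21} - 3597 = 0 - 3597 = -3597$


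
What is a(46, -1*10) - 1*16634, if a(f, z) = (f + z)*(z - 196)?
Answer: -24050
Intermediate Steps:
a(f, z) = (-196 + z)*(f + z) (a(f, z) = (f + z)*(-196 + z) = (-196 + z)*(f + z))
a(46, -1*10) - 1*16634 = ((-1*10)**2 - 196*46 - (-196)*10 + 46*(-1*10)) - 1*16634 = ((-10)**2 - 9016 - 196*(-10) + 46*(-10)) - 16634 = (100 - 9016 + 1960 - 460) - 16634 = -7416 - 16634 = -24050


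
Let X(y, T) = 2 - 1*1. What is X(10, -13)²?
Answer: 1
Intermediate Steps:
X(y, T) = 1 (X(y, T) = 2 - 1 = 1)
X(10, -13)² = 1² = 1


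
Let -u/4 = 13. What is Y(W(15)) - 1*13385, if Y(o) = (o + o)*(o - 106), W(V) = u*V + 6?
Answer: 1348855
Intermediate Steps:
u = -52 (u = -4*13 = -52)
W(V) = 6 - 52*V (W(V) = -52*V + 6 = 6 - 52*V)
Y(o) = 2*o*(-106 + o) (Y(o) = (2*o)*(-106 + o) = 2*o*(-106 + o))
Y(W(15)) - 1*13385 = 2*(6 - 52*15)*(-106 + (6 - 52*15)) - 1*13385 = 2*(6 - 780)*(-106 + (6 - 780)) - 13385 = 2*(-774)*(-106 - 774) - 13385 = 2*(-774)*(-880) - 13385 = 1362240 - 13385 = 1348855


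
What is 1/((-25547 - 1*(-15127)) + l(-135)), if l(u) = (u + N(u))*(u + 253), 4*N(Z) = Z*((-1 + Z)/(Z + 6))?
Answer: -43/1313590 ≈ -3.2735e-5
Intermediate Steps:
N(Z) = Z*(-1 + Z)/(4*(6 + Z)) (N(Z) = (Z*((-1 + Z)/(Z + 6)))/4 = (Z*((-1 + Z)/(6 + Z)))/4 = (Z*(-1 + Z)/(6 + Z))/4 = Z*(-1 + Z)/(4*(6 + Z)))
l(u) = (253 + u)*(u + u*(-1 + u)/(4*(6 + u))) (l(u) = (u + u*(-1 + u)/(4*(6 + u)))*(u + 253) = (u + u*(-1 + u)/(4*(6 + u)))*(253 + u) = (253 + u)*(u + u*(-1 + u)/(4*(6 + u))))
1/((-25547 - 1*(-15127)) + l(-135)) = 1/((-25547 - 1*(-15127)) + (1/4)*(-135)*(5819 + 5*(-135)**2 + 1288*(-135))/(6 - 135)) = 1/((-25547 + 15127) + (1/4)*(-135)*(5819 + 5*18225 - 173880)/(-129)) = 1/(-10420 + (1/4)*(-135)*(-1/129)*(5819 + 91125 - 173880)) = 1/(-10420 + (1/4)*(-135)*(-1/129)*(-76936)) = 1/(-10420 - 865530/43) = 1/(-1313590/43) = -43/1313590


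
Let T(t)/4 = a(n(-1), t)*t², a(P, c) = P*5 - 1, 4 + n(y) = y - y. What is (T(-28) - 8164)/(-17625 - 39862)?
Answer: 74020/57487 ≈ 1.2876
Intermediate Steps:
n(y) = -4 (n(y) = -4 + (y - y) = -4 + 0 = -4)
a(P, c) = -1 + 5*P (a(P, c) = 5*P - 1 = -1 + 5*P)
T(t) = -84*t² (T(t) = 4*((-1 + 5*(-4))*t²) = 4*((-1 - 20)*t²) = 4*(-21*t²) = -84*t²)
(T(-28) - 8164)/(-17625 - 39862) = (-84*(-28)² - 8164)/(-17625 - 39862) = (-84*784 - 8164)/(-57487) = (-65856 - 8164)*(-1/57487) = -74020*(-1/57487) = 74020/57487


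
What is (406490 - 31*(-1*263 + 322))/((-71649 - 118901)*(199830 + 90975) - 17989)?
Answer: -404661/55412910739 ≈ -7.3026e-6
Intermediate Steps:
(406490 - 31*(-1*263 + 322))/((-71649 - 118901)*(199830 + 90975) - 17989) = (406490 - 31*(-263 + 322))/(-190550*290805 - 17989) = (406490 - 31*59)/(-55412892750 - 17989) = (406490 - 1829)/(-55412910739) = 404661*(-1/55412910739) = -404661/55412910739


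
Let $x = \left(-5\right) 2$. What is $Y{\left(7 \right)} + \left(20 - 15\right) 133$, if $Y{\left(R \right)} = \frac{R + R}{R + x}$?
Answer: $\frac{1981}{3} \approx 660.33$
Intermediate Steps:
$x = -10$
$Y{\left(R \right)} = \frac{2 R}{-10 + R}$ ($Y{\left(R \right)} = \frac{R + R}{R - 10} = \frac{2 R}{-10 + R}$)
$Y{\left(7 \right)} + \left(20 - 15\right) 133 = 2 \cdot 7 \frac{1}{-10 + 7} + \left(20 - 15\right) 133 = 2 \cdot 7 \frac{1}{-3} + \left(20 - 15\right) 133 = 2 \cdot 7 \left(- \frac{1}{3}\right) + 5 \cdot 133 = - \frac{14}{3} + 665 = \frac{1981}{3}$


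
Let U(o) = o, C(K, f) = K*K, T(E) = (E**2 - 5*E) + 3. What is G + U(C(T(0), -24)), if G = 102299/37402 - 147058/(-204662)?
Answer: 47664947185/3827384062 ≈ 12.454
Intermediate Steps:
T(E) = 3 + E**2 - 5*E
C(K, f) = K**2
G = 13218490627/3827384062 (G = 102299*(1/37402) - 147058*(-1/204662) = 102299/37402 + 73529/102331 = 13218490627/3827384062 ≈ 3.4537)
G + U(C(T(0), -24)) = 13218490627/3827384062 + (3 + 0**2 - 5*0)**2 = 13218490627/3827384062 + (3 + 0 + 0)**2 = 13218490627/3827384062 + 3**2 = 13218490627/3827384062 + 9 = 47664947185/3827384062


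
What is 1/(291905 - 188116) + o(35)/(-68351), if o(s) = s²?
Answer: -127073174/7094081939 ≈ -0.017913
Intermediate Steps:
1/(291905 - 188116) + o(35)/(-68351) = 1/(291905 - 188116) + 35²/(-68351) = 1/103789 + 1225*(-1/68351) = 1/103789 - 1225/68351 = -127073174/7094081939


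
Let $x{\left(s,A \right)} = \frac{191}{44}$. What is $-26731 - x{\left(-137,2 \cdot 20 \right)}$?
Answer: $- \frac{1176355}{44} \approx -26735.0$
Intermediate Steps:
$x{\left(s,A \right)} = \frac{191}{44}$ ($x{\left(s,A \right)} = 191 \cdot \frac{1}{44} = \frac{191}{44}$)
$-26731 - x{\left(-137,2 \cdot 20 \right)} = -26731 - \frac{191}{44} = - \frac{1176355}{44}$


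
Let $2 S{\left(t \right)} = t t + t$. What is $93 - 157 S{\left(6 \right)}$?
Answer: $-3204$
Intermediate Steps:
$S{\left(t \right)} = \frac{t}{2} + \frac{t^{2}}{2}$ ($S{\left(t \right)} = \frac{t t + t}{2} = \frac{t^{2} + t}{2} = \frac{t + t^{2}}{2} = \frac{t}{2} + \frac{t^{2}}{2}$)
$93 - 157 S{\left(6 \right)} = 93 - 157 \cdot \frac{1}{2} \cdot 6 \left(1 + 6\right) = 93 - 157 \cdot \frac{1}{2} \cdot 6 \cdot 7 = 93 - 3297 = -3204$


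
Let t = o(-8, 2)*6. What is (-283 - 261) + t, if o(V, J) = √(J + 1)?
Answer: -544 + 6*√3 ≈ -533.61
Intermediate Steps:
o(V, J) = √(1 + J)
t = 6*√3 (t = √(1 + 2)*6 = √3*6 = 6*√3 ≈ 10.392)
(-283 - 261) + t = (-283 - 261) + 6*√3 = -544 + 6*√3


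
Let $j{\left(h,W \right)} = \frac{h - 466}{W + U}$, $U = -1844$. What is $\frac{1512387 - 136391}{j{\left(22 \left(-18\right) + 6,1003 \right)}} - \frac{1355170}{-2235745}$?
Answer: $\frac{129361676244967}{95689886} \approx 1.3519 \cdot 10^{6}$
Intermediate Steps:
$j{\left(h,W \right)} = \frac{-466 + h}{-1844 + W}$ ($j{\left(h,W \right)} = \frac{h - 466}{W - 1844} = \frac{-466 + h}{-1844 + W}$)
$\frac{1512387 - 136391}{j{\left(22 \left(-18\right) + 6,1003 \right)}} - \frac{1355170}{-2235745} = \frac{1512387 - 136391}{\frac{1}{-1844 + 1003} \left(-466 + \left(22 \left(-18\right) + 6\right)\right)} - \frac{1355170}{-2235745} = \frac{1375996}{\frac{1}{-841} \left(-466 + \left(-396 + 6\right)\right)} - - \frac{271034}{447149} = \frac{1375996}{\left(- \frac{1}{841}\right) \left(-466 - 390\right)} + \frac{271034}{447149} = \frac{1375996}{\left(- \frac{1}{841}\right) \left(-856\right)} + \frac{271034}{447149} = \frac{1375996}{\frac{856}{841}} + \frac{271034}{447149} = 1375996 \cdot \frac{841}{856} + \frac{271034}{447149} = \frac{289303159}{214} + \frac{271034}{447149} = \frac{129361676244967}{95689886}$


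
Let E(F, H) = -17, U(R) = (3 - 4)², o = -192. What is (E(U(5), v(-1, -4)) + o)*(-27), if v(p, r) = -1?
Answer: 5643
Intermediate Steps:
U(R) = 1 (U(R) = (-1)² = 1)
(E(U(5), v(-1, -4)) + o)*(-27) = (-17 - 192)*(-27) = -209*(-27) = 5643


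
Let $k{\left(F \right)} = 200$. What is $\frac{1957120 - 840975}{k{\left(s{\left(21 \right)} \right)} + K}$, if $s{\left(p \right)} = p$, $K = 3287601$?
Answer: $\frac{1116145}{3287801} \approx 0.33948$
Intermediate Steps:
$\frac{1957120 - 840975}{k{\left(s{\left(21 \right)} \right)} + K} = \frac{1957120 - 840975}{200 + 3287601} = \frac{1116145}{3287801}$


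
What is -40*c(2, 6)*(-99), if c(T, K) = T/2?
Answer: 3960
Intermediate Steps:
c(T, K) = T/2 (c(T, K) = T*(1/2) = T/2)
-40*c(2, 6)*(-99) = -20*2*(-99) = -40*1*(-99) = -40*(-99) = 3960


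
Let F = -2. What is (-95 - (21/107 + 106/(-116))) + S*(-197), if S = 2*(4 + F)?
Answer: -5475445/6206 ≈ -882.28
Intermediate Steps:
S = 4 (S = 2*(4 - 2) = 2*2 = 4)
(-95 - (21/107 + 106/(-116))) + S*(-197) = (-95 - (21/107 + 106/(-116))) + 4*(-197) = (-95 - (21*(1/107) + 106*(-1/116))) - 788 = (-95 - (21/107 - 53/58)) - 788 = (-95 - 1*(-4453/6206)) - 788 = (-95 + 4453/6206) - 788 = -585117/6206 - 788 = -5475445/6206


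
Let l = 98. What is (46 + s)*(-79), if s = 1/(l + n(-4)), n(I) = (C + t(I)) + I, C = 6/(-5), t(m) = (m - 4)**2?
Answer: -2849451/784 ≈ -3634.5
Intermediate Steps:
t(m) = (-4 + m)**2
C = -6/5 (C = 6*(-1/5) = -6/5 ≈ -1.2000)
n(I) = -6/5 + I + (-4 + I)**2 (n(I) = (-6/5 + (-4 + I)**2) + I = -6/5 + I + (-4 + I)**2)
s = 5/784 (s = 1/(98 + (74/5 + (-4)**2 - 7*(-4))) = 1/(98 + (74/5 + 16 + 28)) = 1/(98 + 294/5) = 1/(784/5) = 5/784 ≈ 0.0063775)
(46 + s)*(-79) = (46 + 5/784)*(-79) = (36069/784)*(-79) = -2849451/784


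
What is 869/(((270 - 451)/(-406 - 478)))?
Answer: 768196/181 ≈ 4244.2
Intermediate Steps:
869/(((270 - 451)/(-406 - 478))) = 869/((-181/(-884))) = 869/((-181*(-1/884))) = 869/(181/884) = 869*(884/181) = 768196/181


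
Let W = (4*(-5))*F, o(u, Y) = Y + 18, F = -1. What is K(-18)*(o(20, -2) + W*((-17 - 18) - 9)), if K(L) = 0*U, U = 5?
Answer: 0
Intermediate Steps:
o(u, Y) = 18 + Y
W = 20 (W = (4*(-5))*(-1) = -20*(-1) = 20)
K(L) = 0 (K(L) = 0*5 = 0)
K(-18)*(o(20, -2) + W*((-17 - 18) - 9)) = 0*((18 - 2) + 20*((-17 - 18) - 9)) = 0*(16 + 20*(-35 - 9)) = 0*(16 + 20*(-44)) = 0*(16 - 880) = 0*(-864) = 0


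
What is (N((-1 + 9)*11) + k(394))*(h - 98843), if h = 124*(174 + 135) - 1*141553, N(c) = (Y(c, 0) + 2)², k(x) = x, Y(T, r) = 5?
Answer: -89521440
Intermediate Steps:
N(c) = 49 (N(c) = (5 + 2)² = 7² = 49)
h = -103237 (h = 124*309 - 141553 = 38316 - 141553 = -103237)
(N((-1 + 9)*11) + k(394))*(h - 98843) = (49 + 394)*(-103237 - 98843) = 443*(-202080) = -89521440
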